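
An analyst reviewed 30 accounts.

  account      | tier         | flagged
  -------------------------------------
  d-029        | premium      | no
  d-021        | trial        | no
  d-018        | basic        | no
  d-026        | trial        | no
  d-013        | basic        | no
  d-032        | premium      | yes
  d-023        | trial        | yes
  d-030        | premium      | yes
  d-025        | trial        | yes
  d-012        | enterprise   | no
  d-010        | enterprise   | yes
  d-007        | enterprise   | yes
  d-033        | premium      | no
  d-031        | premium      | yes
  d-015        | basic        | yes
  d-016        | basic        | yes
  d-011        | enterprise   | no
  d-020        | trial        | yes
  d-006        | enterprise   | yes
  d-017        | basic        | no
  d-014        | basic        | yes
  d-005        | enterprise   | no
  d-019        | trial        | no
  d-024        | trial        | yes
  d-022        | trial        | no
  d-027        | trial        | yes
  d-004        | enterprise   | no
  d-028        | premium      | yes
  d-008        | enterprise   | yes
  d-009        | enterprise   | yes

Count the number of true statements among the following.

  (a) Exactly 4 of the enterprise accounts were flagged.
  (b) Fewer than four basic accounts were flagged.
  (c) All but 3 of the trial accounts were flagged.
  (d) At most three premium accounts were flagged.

(a) enterprise: |A| = 9, |A ∩ B| = 5; needs |A ∩ B| = 4 — false.
(b) basic: |A| = 6, |A ∩ B| = 3; needs |A ∩ B| < 4 — true.
(c) trial: |A| = 9, |A ∩ B| = 5; needs |A ∖ B| = 3 — false.
(d) premium: |A| = 6, |A ∩ B| = 4; needs |A ∩ B| ≤ 3 — false.

1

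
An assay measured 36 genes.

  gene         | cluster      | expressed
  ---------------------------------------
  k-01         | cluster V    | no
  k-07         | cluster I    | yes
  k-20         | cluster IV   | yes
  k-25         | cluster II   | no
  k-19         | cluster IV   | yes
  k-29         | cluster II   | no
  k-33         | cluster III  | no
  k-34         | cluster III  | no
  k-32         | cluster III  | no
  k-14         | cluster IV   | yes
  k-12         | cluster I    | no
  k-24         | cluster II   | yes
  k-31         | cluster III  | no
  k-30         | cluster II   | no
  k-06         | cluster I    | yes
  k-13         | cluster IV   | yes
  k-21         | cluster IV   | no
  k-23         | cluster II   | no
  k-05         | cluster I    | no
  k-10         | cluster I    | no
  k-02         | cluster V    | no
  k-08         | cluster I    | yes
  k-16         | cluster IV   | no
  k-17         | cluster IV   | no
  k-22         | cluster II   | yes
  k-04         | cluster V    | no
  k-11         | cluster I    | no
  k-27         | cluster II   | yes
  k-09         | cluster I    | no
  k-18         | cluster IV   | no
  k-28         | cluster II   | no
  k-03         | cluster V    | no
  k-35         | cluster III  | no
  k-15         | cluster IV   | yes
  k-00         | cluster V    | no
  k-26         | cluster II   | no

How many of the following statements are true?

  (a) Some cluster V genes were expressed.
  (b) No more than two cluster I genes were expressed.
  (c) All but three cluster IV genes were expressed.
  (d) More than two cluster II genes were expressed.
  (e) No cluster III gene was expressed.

2

(a) cluster V: |A| = 5, |A ∩ B| = 0; needs A ∩ B ≠ ∅ (|A ∩ B| ≥ 1) — false.
(b) cluster I: |A| = 8, |A ∩ B| = 3; needs |A ∩ B| ≤ 2 — false.
(c) cluster IV: |A| = 9, |A ∩ B| = 5; needs |A ∖ B| = 3 — false.
(d) cluster II: |A| = 9, |A ∩ B| = 3; needs |A ∩ B| > 2 — true.
(e) cluster III: |A| = 5, |A ∩ B| = 0; needs A ∩ B = ∅ (|A ∩ B| = 0) — true.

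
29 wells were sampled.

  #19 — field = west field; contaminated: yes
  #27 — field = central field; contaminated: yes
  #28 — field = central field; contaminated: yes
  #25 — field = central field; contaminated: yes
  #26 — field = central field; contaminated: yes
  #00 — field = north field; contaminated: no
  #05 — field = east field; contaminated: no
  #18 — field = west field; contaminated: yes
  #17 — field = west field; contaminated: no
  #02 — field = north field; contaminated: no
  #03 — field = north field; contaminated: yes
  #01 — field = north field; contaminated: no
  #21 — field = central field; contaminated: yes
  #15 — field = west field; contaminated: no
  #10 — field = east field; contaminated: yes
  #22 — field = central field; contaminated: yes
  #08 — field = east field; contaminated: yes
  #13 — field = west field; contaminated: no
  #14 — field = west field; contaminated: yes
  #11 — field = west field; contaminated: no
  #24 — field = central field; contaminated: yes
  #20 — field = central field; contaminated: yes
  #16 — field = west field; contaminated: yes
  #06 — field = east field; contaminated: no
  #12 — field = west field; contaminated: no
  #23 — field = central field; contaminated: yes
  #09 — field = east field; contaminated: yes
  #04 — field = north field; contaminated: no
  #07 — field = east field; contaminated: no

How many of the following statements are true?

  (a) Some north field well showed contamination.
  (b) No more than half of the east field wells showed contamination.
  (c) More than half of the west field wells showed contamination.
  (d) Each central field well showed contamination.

3

(a) north field: |A| = 5, |A ∩ B| = 1; needs A ∩ B ≠ ∅ (|A ∩ B| ≥ 1) — true.
(b) east field: |A| = 6, |A ∩ B| = 3; needs |A ∩ B| ≤ |A ∖ B| — true.
(c) west field: |A| = 9, |A ∩ B| = 4; needs |A ∩ B| > |A ∖ B| — false.
(d) central field: |A| = 9, |A ∩ B| = 9; needs A ⊆ B, i.e. every element of A is in B (|A ∖ B| = 0) — true.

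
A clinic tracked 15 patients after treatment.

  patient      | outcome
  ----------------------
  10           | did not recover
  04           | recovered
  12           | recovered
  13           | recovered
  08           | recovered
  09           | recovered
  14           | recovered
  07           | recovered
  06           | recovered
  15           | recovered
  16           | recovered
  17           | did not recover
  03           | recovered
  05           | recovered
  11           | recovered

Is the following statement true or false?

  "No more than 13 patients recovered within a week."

True

'No more than 13 patients recovered within a week' holds iff |A ∩ B| ≤ 13.
|A| = 15, |A ∩ B| = 13, |A ∖ B| = 2.
|A ∩ B| = 13, so the statement is true.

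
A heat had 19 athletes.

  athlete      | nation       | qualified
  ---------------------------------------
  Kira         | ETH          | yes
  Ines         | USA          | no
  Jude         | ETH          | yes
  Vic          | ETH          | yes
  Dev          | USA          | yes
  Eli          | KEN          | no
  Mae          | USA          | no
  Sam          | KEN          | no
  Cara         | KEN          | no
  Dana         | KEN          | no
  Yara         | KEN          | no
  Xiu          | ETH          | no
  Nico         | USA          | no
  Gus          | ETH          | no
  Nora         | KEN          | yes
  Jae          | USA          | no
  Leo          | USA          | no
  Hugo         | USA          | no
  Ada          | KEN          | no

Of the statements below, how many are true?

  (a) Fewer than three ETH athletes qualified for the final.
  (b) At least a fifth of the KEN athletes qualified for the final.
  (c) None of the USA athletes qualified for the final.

(a) ETH: |A| = 5, |A ∩ B| = 3; needs |A ∩ B| < 3 — false.
(b) KEN: |A| = 7, |A ∩ B| = 1; needs |A ∩ B| / |A| ≥ 1/5 — false.
(c) USA: |A| = 7, |A ∩ B| = 1; needs A ∩ B = ∅ (|A ∩ B| = 0) — false.

0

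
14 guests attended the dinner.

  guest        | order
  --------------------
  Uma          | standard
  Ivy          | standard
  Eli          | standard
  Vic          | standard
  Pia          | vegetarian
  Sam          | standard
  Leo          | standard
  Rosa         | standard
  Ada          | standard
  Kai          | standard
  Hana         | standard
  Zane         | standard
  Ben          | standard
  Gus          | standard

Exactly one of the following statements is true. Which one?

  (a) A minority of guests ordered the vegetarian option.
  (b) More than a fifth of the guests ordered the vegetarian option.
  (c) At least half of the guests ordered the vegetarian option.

|A| = 14, |A ∩ B| = 1, |A ∖ B| = 13.
(a) requires |A ∩ B| < |A ∖ B|: true.
(b) requires |A ∩ B| / |A| > 1/5: false.
(c) requires |A ∩ B| ≥ |A ∖ B|: false.

(a)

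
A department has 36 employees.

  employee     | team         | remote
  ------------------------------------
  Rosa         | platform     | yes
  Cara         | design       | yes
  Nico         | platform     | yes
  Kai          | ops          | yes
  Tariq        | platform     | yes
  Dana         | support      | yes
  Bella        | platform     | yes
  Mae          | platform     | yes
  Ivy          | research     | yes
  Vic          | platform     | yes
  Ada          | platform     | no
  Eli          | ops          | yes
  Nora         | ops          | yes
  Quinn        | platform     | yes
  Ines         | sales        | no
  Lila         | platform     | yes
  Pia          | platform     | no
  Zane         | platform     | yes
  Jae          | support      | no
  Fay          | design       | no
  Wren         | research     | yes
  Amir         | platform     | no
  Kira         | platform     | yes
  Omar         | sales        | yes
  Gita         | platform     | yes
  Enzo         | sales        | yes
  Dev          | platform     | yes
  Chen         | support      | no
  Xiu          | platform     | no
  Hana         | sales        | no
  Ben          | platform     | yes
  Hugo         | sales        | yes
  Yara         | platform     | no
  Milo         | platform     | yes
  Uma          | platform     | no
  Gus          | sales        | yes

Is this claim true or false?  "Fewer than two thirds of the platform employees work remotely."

False

'Fewer than two thirds of the platform employees work remotely' holds iff |A ∩ B| / |A| < 2/3.
|A| = 20, |A ∩ B| = 14, |A ∖ B| = 6.
|A ∩ B|/|A| = 14/20, so the statement is false.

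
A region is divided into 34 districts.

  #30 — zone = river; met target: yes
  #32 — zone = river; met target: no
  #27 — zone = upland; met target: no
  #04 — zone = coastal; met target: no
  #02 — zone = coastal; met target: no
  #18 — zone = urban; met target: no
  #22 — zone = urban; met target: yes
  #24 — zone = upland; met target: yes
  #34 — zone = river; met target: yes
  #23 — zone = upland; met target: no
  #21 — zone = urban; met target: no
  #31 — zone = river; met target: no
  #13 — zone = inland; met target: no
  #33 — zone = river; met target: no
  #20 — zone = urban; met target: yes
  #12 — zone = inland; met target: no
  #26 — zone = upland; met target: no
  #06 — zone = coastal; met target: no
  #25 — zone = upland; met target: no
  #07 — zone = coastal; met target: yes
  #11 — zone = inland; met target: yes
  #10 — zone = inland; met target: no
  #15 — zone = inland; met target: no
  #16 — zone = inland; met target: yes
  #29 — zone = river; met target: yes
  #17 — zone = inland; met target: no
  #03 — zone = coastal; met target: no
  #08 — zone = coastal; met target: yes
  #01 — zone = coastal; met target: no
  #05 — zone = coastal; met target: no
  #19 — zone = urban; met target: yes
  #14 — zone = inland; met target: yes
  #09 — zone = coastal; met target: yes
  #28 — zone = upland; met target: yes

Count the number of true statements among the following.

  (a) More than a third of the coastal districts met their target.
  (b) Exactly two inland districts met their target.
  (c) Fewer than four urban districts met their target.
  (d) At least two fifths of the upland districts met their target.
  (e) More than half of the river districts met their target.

1

(a) coastal: |A| = 9, |A ∩ B| = 3; needs |A ∩ B| / |A| > 1/3 — false.
(b) inland: |A| = 8, |A ∩ B| = 3; needs |A ∩ B| = 2 — false.
(c) urban: |A| = 5, |A ∩ B| = 3; needs |A ∩ B| < 4 — true.
(d) upland: |A| = 6, |A ∩ B| = 2; needs |A ∩ B| / |A| ≥ 2/5 — false.
(e) river: |A| = 6, |A ∩ B| = 3; needs |A ∩ B| > |A ∖ B| — false.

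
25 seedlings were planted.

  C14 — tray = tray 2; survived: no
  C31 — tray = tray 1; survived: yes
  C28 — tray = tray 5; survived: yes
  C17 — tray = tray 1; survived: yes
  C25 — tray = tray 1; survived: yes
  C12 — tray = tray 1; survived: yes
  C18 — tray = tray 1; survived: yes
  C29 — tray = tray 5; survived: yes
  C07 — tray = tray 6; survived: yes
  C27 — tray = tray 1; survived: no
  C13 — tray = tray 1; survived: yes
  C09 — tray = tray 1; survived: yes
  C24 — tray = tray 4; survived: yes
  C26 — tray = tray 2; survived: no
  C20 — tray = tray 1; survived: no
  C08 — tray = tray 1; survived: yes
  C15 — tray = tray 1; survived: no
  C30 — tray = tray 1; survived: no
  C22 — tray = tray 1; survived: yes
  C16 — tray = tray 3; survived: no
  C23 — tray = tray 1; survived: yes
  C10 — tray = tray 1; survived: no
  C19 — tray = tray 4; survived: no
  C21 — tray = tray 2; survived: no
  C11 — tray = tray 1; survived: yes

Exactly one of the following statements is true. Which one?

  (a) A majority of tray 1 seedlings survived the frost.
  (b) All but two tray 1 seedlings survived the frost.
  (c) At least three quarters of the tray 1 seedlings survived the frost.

(a)

|A| = 16, |A ∩ B| = 11, |A ∖ B| = 5.
(a) requires |A ∩ B| > |A ∖ B|: true.
(b) requires |A ∖ B| = 2: false.
(c) requires |A ∩ B| / |A| ≥ 3/4: false.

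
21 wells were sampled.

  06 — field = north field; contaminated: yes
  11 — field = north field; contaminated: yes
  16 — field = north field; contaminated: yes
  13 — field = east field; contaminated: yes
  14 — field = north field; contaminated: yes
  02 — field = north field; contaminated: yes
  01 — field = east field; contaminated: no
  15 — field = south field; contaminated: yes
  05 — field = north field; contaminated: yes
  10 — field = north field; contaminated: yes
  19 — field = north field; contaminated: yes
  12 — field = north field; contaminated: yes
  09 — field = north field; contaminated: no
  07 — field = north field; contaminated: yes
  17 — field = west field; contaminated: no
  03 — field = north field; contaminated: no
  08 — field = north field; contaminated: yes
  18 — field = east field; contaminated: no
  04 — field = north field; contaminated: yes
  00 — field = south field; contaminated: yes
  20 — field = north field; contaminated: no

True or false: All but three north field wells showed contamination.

True

The determiner here denotes the relation: |A ∖ B| = 3.
|A| = 15, |A ∩ B| = 12, |A ∖ B| = 3.
|A ∖ B| = 3, so the statement is true.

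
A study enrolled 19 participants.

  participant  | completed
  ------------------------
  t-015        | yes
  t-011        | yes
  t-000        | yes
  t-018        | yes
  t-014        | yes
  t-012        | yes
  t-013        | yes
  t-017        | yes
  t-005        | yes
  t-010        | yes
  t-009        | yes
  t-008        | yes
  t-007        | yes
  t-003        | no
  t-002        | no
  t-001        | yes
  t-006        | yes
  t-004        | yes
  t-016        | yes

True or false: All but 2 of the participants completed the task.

True

The determiner here denotes the relation: |A ∖ B| = 2.
|A| = 19, |A ∩ B| = 17, |A ∖ B| = 2.
|A ∖ B| = 2, so the statement is true.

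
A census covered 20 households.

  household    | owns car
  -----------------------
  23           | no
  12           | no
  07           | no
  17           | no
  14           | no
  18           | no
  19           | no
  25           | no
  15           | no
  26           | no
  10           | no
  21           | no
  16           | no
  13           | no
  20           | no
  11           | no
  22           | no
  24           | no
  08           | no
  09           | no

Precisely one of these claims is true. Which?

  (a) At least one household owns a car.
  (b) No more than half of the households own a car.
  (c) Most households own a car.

|A| = 20, |A ∩ B| = 0, |A ∖ B| = 20.
(a) requires A ∩ B ≠ ∅ (|A ∩ B| ≥ 1): false.
(b) requires |A ∩ B| ≤ |A ∖ B|: true.
(c) requires |A ∩ B| > |A ∖ B|: false.

(b)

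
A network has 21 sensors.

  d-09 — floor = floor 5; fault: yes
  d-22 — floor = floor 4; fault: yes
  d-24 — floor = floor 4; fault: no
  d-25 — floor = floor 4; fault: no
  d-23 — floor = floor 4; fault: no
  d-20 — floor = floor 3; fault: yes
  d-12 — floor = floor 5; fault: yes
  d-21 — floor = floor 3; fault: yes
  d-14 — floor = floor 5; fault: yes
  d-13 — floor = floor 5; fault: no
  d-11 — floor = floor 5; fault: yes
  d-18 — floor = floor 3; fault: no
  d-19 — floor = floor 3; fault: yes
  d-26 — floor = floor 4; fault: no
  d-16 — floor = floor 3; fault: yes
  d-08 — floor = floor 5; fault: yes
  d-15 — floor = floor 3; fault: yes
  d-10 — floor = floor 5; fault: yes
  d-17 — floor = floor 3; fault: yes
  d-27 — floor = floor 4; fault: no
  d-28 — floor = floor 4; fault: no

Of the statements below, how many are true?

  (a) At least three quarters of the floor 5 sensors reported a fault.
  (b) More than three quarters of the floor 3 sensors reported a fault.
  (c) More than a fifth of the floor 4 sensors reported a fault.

(a) floor 5: |A| = 7, |A ∩ B| = 6; needs |A ∩ B| / |A| ≥ 3/4 — true.
(b) floor 3: |A| = 7, |A ∩ B| = 6; needs |A ∩ B| / |A| > 3/4 — true.
(c) floor 4: |A| = 7, |A ∩ B| = 1; needs |A ∩ B| / |A| > 1/5 — false.

2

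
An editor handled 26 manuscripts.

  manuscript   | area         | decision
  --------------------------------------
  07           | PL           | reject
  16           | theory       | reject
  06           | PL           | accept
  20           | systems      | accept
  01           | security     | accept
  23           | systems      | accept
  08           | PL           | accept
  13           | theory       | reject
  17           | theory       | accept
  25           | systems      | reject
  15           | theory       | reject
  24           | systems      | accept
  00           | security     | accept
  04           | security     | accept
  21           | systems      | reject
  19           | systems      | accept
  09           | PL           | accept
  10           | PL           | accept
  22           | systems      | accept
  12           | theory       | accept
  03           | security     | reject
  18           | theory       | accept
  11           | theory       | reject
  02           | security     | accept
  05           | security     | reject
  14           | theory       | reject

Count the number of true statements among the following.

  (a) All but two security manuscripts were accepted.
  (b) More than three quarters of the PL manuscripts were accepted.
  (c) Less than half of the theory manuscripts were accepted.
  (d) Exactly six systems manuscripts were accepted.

(a) security: |A| = 6, |A ∩ B| = 4; needs |A ∖ B| = 2 — true.
(b) PL: |A| = 5, |A ∩ B| = 4; needs |A ∩ B| / |A| > 3/4 — true.
(c) theory: |A| = 8, |A ∩ B| = 3; needs |A ∩ B| < |A ∖ B| — true.
(d) systems: |A| = 7, |A ∩ B| = 5; needs |A ∩ B| = 6 — false.

3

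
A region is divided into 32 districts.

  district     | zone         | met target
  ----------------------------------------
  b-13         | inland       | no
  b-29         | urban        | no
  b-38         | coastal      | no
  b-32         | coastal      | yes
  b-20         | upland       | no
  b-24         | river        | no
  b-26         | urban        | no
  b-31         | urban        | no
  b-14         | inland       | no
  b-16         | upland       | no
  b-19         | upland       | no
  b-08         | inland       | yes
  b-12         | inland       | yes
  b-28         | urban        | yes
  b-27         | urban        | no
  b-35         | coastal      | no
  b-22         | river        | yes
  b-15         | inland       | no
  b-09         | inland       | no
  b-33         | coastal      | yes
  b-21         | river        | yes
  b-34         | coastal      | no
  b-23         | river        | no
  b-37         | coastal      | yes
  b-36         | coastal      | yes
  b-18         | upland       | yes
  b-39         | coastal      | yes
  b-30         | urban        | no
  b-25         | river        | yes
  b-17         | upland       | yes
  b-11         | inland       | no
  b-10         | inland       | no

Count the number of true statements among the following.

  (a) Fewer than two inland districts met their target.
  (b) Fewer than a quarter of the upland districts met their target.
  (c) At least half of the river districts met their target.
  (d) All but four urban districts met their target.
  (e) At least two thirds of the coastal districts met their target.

1

(a) inland: |A| = 8, |A ∩ B| = 2; needs |A ∩ B| < 2 — false.
(b) upland: |A| = 5, |A ∩ B| = 2; needs |A ∩ B| / |A| < 1/4 — false.
(c) river: |A| = 5, |A ∩ B| = 3; needs |A ∩ B| ≥ |A ∖ B| — true.
(d) urban: |A| = 6, |A ∩ B| = 1; needs |A ∖ B| = 4 — false.
(e) coastal: |A| = 8, |A ∩ B| = 5; needs |A ∩ B| / |A| ≥ 2/3 — false.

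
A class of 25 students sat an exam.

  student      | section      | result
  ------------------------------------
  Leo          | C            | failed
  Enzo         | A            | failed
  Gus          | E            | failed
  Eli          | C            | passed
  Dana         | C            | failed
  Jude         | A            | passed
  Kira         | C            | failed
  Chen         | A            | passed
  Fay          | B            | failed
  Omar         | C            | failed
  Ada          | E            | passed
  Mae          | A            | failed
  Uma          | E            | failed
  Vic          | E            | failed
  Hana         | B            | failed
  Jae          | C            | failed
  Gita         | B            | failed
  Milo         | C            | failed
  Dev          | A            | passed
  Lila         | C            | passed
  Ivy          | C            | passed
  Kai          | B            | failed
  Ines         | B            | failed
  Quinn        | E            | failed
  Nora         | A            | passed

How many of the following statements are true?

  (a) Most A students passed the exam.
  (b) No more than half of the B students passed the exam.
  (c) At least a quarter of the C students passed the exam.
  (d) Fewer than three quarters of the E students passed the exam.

(a) A: |A| = 6, |A ∩ B| = 4; needs |A ∩ B| > |A ∖ B| — true.
(b) B: |A| = 5, |A ∩ B| = 0; needs |A ∩ B| ≤ |A ∖ B| — true.
(c) C: |A| = 9, |A ∩ B| = 3; needs |A ∩ B| / |A| ≥ 1/4 — true.
(d) E: |A| = 5, |A ∩ B| = 1; needs |A ∩ B| / |A| < 3/4 — true.

4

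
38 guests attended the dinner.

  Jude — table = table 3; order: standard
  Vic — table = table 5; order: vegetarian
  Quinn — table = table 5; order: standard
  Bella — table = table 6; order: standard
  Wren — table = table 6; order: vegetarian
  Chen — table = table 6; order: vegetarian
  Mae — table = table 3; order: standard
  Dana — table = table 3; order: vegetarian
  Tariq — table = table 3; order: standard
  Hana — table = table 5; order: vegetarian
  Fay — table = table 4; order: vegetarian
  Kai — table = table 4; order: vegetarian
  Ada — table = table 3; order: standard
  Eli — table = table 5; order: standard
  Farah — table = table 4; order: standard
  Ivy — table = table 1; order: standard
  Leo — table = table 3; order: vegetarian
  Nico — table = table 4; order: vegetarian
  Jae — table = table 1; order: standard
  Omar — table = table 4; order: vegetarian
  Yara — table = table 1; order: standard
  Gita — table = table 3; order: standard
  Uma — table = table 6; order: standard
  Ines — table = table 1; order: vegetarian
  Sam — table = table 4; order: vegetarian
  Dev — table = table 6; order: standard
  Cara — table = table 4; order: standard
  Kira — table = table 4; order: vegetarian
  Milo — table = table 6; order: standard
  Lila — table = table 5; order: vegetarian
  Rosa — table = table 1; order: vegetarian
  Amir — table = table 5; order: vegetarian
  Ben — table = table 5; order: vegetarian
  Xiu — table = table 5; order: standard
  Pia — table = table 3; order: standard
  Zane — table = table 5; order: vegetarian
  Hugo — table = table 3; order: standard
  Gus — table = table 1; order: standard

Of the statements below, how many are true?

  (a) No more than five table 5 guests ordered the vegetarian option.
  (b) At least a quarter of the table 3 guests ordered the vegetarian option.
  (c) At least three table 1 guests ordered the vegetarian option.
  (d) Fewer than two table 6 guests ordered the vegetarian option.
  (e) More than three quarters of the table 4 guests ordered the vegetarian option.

(a) table 5: |A| = 9, |A ∩ B| = 6; needs |A ∩ B| ≤ 5 — false.
(b) table 3: |A| = 9, |A ∩ B| = 2; needs |A ∩ B| / |A| ≥ 1/4 — false.
(c) table 1: |A| = 6, |A ∩ B| = 2; needs |A ∩ B| ≥ 3 — false.
(d) table 6: |A| = 6, |A ∩ B| = 2; needs |A ∩ B| < 2 — false.
(e) table 4: |A| = 8, |A ∩ B| = 6; needs |A ∩ B| / |A| > 3/4 — false.

0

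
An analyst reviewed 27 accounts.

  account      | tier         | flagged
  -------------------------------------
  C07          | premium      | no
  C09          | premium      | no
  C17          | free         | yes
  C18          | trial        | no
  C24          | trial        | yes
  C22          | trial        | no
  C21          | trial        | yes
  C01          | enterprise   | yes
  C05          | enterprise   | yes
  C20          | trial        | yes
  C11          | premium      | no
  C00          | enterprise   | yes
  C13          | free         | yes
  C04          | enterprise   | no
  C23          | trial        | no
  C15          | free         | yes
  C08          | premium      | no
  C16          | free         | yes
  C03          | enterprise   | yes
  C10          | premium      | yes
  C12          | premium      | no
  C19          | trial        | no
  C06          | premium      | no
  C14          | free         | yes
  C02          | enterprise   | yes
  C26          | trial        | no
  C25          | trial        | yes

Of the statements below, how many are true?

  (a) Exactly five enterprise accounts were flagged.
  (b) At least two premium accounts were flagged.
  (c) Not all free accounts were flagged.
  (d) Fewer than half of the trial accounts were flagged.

(a) enterprise: |A| = 6, |A ∩ B| = 5; needs |A ∩ B| = 5 — true.
(b) premium: |A| = 7, |A ∩ B| = 1; needs |A ∩ B| ≥ 2 — false.
(c) free: |A| = 5, |A ∩ B| = 5; needs A ⊄ B (|A ∖ B| ≥ 1) — false.
(d) trial: |A| = 9, |A ∩ B| = 4; needs |A ∩ B| < |A ∖ B| — true.

2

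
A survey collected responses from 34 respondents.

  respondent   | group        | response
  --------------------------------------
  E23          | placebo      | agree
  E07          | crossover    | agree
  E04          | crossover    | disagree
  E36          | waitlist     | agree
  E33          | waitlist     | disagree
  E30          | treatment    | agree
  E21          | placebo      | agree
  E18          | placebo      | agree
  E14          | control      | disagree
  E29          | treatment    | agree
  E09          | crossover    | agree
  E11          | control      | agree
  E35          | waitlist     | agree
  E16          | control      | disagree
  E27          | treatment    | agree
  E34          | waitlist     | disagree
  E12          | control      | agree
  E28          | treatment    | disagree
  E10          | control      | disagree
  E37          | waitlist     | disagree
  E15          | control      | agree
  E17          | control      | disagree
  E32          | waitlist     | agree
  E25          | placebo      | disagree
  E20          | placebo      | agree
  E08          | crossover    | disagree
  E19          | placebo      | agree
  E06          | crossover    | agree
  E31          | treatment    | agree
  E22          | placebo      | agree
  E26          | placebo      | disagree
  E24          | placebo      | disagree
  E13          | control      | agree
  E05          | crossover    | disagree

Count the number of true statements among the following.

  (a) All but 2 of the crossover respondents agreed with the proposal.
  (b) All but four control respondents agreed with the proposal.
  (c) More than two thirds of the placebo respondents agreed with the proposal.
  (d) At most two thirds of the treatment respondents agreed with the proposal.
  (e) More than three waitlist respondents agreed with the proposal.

(a) crossover: |A| = 6, |A ∩ B| = 3; needs |A ∖ B| = 2 — false.
(b) control: |A| = 8, |A ∩ B| = 4; needs |A ∖ B| = 4 — true.
(c) placebo: |A| = 9, |A ∩ B| = 6; needs |A ∩ B| / |A| > 2/3 — false.
(d) treatment: |A| = 5, |A ∩ B| = 4; needs |A ∩ B| / |A| ≤ 2/3 — false.
(e) waitlist: |A| = 6, |A ∩ B| = 3; needs |A ∩ B| > 3 — false.

1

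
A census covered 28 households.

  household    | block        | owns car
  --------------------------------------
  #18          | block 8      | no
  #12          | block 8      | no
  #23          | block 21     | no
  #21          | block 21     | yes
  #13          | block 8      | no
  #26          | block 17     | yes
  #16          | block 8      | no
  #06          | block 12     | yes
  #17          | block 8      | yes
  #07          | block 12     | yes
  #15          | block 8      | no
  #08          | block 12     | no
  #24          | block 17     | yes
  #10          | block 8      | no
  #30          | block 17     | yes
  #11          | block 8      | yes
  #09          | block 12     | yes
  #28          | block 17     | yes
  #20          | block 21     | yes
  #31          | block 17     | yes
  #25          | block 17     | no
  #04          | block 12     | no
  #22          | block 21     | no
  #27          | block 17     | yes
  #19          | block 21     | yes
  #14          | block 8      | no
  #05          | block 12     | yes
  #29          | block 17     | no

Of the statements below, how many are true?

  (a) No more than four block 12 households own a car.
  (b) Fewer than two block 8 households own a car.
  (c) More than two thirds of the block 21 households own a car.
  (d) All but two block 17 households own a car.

2

(a) block 12: |A| = 6, |A ∩ B| = 4; needs |A ∩ B| ≤ 4 — true.
(b) block 8: |A| = 9, |A ∩ B| = 2; needs |A ∩ B| < 2 — false.
(c) block 21: |A| = 5, |A ∩ B| = 3; needs |A ∩ B| / |A| > 2/3 — false.
(d) block 17: |A| = 8, |A ∩ B| = 6; needs |A ∖ B| = 2 — true.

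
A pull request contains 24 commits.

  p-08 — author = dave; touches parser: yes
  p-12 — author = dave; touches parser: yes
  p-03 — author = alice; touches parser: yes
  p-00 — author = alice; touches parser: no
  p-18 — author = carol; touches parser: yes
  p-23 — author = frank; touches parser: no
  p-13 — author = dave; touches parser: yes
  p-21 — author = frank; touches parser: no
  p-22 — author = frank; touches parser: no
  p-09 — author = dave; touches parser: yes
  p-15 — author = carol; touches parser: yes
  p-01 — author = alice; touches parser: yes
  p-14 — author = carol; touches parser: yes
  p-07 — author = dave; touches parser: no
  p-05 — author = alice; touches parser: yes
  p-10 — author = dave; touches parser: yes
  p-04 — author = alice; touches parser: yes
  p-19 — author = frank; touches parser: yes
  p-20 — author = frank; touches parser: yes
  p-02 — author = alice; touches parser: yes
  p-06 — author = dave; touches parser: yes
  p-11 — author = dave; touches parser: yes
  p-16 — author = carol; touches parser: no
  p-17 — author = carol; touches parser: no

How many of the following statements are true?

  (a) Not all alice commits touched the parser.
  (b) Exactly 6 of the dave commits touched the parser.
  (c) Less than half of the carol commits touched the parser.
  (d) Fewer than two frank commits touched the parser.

(a) alice: |A| = 6, |A ∩ B| = 5; needs A ⊄ B (|A ∖ B| ≥ 1) — true.
(b) dave: |A| = 8, |A ∩ B| = 7; needs |A ∩ B| = 6 — false.
(c) carol: |A| = 5, |A ∩ B| = 3; needs |A ∩ B| < |A ∖ B| — false.
(d) frank: |A| = 5, |A ∩ B| = 2; needs |A ∩ B| < 2 — false.

1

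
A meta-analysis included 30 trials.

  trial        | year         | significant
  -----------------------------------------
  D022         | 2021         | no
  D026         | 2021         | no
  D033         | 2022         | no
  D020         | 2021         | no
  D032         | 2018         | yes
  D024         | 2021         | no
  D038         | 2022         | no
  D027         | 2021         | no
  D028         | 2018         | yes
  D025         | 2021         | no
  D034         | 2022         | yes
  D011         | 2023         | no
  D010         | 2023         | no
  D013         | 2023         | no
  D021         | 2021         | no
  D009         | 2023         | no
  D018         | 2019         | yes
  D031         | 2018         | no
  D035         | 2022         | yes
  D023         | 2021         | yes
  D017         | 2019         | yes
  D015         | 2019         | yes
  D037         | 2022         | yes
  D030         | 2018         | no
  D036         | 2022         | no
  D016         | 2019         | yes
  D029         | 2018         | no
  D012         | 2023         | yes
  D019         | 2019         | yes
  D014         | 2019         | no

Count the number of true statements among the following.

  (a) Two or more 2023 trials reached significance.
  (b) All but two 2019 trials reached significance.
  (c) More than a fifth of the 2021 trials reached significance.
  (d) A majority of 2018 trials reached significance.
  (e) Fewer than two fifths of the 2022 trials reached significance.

0

(a) 2023: |A| = 5, |A ∩ B| = 1; needs |A ∩ B| ≥ 2 — false.
(b) 2019: |A| = 6, |A ∩ B| = 5; needs |A ∖ B| = 2 — false.
(c) 2021: |A| = 8, |A ∩ B| = 1; needs |A ∩ B| / |A| > 1/5 — false.
(d) 2018: |A| = 5, |A ∩ B| = 2; needs |A ∩ B| > |A ∖ B| — false.
(e) 2022: |A| = 6, |A ∩ B| = 3; needs |A ∩ B| / |A| < 2/5 — false.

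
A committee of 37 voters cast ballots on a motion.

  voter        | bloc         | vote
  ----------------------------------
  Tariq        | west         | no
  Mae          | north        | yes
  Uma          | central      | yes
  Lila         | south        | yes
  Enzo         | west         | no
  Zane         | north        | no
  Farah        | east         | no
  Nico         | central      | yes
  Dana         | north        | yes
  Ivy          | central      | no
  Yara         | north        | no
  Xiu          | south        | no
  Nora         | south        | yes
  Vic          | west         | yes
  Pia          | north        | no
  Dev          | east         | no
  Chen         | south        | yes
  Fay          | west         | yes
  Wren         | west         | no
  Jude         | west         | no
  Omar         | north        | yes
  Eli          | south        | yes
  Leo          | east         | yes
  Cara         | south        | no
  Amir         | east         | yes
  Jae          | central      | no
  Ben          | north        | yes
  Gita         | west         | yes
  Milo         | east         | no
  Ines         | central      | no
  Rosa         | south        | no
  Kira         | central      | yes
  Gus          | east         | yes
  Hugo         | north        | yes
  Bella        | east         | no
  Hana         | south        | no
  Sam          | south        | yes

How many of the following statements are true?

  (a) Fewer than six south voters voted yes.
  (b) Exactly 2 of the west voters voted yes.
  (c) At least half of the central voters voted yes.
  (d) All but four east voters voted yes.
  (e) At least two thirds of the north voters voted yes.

(a) south: |A| = 9, |A ∩ B| = 5; needs |A ∩ B| < 6 — true.
(b) west: |A| = 7, |A ∩ B| = 3; needs |A ∩ B| = 2 — false.
(c) central: |A| = 6, |A ∩ B| = 3; needs |A ∩ B| ≥ |A ∖ B| — true.
(d) east: |A| = 7, |A ∩ B| = 3; needs |A ∖ B| = 4 — true.
(e) north: |A| = 8, |A ∩ B| = 5; needs |A ∩ B| / |A| ≥ 2/3 — false.

3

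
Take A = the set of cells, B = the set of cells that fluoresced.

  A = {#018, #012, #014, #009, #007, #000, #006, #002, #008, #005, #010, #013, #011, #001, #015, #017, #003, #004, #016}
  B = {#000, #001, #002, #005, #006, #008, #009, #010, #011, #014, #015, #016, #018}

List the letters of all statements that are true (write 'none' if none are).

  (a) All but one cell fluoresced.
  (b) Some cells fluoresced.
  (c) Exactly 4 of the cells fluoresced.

(b)

|A| = 19, |A ∩ B| = 13, |A ∖ B| = 6.
(a) |A ∖ B| = 1: fails.
(b) A ∩ B ≠ ∅ (|A ∩ B| ≥ 1): holds.
(c) |A ∩ B| = 4: fails.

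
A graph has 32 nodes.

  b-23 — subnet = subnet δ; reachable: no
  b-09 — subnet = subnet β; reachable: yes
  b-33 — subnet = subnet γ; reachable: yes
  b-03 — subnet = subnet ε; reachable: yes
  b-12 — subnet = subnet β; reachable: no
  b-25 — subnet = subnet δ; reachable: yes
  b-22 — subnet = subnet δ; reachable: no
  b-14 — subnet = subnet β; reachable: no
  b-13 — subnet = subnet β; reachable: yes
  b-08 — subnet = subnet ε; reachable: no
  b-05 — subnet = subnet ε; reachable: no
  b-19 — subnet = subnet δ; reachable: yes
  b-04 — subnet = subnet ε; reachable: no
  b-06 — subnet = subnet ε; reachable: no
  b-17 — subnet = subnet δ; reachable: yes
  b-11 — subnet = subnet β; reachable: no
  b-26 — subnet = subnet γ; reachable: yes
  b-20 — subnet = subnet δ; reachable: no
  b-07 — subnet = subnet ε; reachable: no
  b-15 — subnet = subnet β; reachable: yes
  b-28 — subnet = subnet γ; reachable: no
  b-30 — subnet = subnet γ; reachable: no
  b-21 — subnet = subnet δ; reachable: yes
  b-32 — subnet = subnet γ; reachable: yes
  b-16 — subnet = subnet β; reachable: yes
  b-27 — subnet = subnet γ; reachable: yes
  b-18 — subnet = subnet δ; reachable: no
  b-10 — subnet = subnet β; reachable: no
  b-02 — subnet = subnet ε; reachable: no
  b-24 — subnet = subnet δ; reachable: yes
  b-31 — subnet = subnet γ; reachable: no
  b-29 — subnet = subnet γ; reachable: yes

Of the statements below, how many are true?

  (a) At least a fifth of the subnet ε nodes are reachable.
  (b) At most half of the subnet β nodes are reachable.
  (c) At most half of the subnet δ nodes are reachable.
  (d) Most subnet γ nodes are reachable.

2

(a) subnet ε: |A| = 7, |A ∩ B| = 1; needs |A ∩ B| / |A| ≥ 1/5 — false.
(b) subnet β: |A| = 8, |A ∩ B| = 4; needs |A ∩ B| ≤ |A ∖ B| — true.
(c) subnet δ: |A| = 9, |A ∩ B| = 5; needs |A ∩ B| ≤ |A ∖ B| — false.
(d) subnet γ: |A| = 8, |A ∩ B| = 5; needs |A ∩ B| > |A ∖ B| — true.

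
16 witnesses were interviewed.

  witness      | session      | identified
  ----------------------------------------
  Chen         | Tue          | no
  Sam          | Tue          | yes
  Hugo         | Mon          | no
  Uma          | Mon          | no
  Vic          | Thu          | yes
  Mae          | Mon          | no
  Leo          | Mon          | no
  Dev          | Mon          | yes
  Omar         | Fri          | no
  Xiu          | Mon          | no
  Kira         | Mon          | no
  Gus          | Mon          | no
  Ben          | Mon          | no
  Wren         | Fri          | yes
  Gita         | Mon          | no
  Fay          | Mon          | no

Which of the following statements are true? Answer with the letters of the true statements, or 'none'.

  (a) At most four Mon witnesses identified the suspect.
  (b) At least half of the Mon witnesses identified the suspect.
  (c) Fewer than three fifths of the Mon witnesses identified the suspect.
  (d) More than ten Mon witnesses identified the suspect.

(a), (c)

|A| = 11, |A ∩ B| = 1, |A ∖ B| = 10.
(a) |A ∩ B| ≤ 4: holds.
(b) |A ∩ B| ≥ |A ∖ B|: fails.
(c) |A ∩ B| / |A| < 3/5: holds.
(d) |A ∩ B| > 10: fails.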